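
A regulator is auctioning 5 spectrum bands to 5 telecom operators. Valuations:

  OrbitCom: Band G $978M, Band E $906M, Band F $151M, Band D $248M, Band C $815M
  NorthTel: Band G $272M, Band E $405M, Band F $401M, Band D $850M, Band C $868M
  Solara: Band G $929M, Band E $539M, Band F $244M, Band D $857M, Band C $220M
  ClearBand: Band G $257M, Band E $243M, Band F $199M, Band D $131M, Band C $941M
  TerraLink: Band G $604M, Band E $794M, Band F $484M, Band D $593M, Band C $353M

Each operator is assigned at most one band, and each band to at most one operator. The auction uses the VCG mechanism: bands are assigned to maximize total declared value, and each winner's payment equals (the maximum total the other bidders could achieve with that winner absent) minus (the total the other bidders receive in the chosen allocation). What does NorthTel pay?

NorthTel pays $310M.

Efficient allocation: OrbitCom→Band E ($906M), NorthTel→Band D ($850M), Solara→Band G ($929M), ClearBand→Band C ($941M), TerraLink→Band F ($484M); total welfare W = $4110M.
NorthTel receives Band D at value $850M, so the others get W − 850 = $3260M.
Without NorthTel: best allocation of the remaining 4 bidders over all 5 bands is OrbitCom→Band G ($978M), Solara→Band D ($857M), ClearBand→Band C ($941M), TerraLink→Band E ($794M), total $3570M.
VCG payment = (others' best without NorthTel) − (others' welfare with NorthTel) = 3570 − 3260 = $310M.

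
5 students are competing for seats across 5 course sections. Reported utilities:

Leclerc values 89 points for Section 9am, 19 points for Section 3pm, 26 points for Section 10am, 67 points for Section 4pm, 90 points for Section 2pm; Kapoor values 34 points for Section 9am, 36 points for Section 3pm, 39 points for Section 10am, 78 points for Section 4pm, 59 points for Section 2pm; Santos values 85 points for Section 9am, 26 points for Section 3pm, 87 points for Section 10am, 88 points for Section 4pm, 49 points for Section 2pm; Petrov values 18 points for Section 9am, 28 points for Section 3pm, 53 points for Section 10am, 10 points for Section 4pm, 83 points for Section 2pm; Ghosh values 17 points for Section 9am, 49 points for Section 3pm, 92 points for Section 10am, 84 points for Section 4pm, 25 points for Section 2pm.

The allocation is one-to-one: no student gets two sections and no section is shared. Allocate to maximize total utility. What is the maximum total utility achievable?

Optimal: Leclerc→Section 9am (89 points), Kapoor→Section 3pm (36 points), Santos→Section 4pm (88 points), Petrov→Section 2pm (83 points), Ghosh→Section 10am (92 points) — total 89+36+88+83+92 = 388 points.
Max-entry greedy (repeatedly take the single best remaining cell) gives 324 points, worse by 64.
Every other assignment is strictly worse.

Maximum total: 388 points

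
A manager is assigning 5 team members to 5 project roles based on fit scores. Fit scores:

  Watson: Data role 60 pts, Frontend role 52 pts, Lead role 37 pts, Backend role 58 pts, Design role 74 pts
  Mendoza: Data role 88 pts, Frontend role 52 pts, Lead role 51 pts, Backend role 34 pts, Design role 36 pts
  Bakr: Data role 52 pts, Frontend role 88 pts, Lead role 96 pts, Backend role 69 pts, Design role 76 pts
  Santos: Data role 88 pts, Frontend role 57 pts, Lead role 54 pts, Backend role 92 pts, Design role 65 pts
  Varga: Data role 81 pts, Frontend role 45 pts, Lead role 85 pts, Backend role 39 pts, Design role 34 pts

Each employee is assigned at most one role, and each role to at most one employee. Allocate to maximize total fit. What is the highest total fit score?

Optimal: Watson→Design role (74 pts), Mendoza→Data role (88 pts), Bakr→Frontend role (88 pts), Santos→Backend role (92 pts), Varga→Lead role (85 pts) — total 74+88+88+92+85 = 427 pts.
Row-greedy (each employee in turn takes its best remaining role) gives 395 pts, worse by 32.
Next-best assignment: Watson→Design role, Mendoza→Data role, Bakr→Lead role, Santos→Backend role, Varga→Frontend role = 395 pts.
No other one-to-one assignment exceeds 427 pts.

Max total: 427 pts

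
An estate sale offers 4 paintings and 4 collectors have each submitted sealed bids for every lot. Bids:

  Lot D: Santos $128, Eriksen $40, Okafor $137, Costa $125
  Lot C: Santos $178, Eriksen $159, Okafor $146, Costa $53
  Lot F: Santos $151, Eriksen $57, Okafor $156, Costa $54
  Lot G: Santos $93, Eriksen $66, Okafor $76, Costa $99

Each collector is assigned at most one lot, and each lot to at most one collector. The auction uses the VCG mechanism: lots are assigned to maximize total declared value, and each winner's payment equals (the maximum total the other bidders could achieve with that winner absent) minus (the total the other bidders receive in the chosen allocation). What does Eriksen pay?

Efficient allocation: Santos→Lot F ($151), Eriksen→Lot C ($159), Okafor→Lot D ($137), Costa→Lot G ($99); total welfare W = $546.
Eriksen receives Lot C at value $159, so the others get W − 159 = $387.
Without Eriksen: best allocation of the remaining 3 bidders over all 4 lots is Santos→Lot C ($178), Okafor→Lot F ($156), Costa→Lot D ($125), total $459.
VCG payment = (others' best without Eriksen) − (others' welfare with Eriksen) = 459 − 387 = $72.

Eriksen pays $72.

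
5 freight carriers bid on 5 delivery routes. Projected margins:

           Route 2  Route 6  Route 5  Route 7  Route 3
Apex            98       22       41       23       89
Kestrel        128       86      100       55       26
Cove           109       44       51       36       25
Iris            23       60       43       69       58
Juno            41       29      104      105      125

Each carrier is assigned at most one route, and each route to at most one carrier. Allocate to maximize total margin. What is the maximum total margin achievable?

Max total: $463k

Optimal: Apex→Route 3 ($89k), Kestrel→Route 5 ($100k), Cove→Route 2 ($109k), Iris→Route 6 ($60k), Juno→Route 7 ($105k) — total 89+100+109+60+105 = $463k.
Column-greedy (each route in turn goes to its best remaining carrier) gives $417k, worse by 46.
Next-best assignment: Apex→Route 3, Kestrel→Route 6, Cove→Route 2, Iris→Route 7, Juno→Route 5 = $457k.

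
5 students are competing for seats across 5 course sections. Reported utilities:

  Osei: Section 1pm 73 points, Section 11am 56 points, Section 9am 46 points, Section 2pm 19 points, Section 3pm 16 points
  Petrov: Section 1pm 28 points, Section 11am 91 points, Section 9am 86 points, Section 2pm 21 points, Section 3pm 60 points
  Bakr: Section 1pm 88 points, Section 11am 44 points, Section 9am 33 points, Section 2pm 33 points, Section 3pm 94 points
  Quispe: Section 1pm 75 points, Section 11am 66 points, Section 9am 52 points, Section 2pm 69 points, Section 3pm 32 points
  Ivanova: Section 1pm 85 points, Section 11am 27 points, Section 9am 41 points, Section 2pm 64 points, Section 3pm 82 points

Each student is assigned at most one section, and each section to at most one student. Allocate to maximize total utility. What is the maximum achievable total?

Optimal: Osei→Section 11am (56 points), Petrov→Section 9am (86 points), Bakr→Section 3pm (94 points), Quispe→Section 2pm (69 points), Ivanova→Section 1pm (85 points) — total 56+86+94+69+85 = 390 points.
Max-entry greedy (repeatedly take the single best remaining cell) gives 385 points, worse by 5.
Swapping Ivanova↔Osei (Ivanova→Section 11am 27 points, Osei→Section 1pm 73 points) loses 41.

Maximum total: 390 points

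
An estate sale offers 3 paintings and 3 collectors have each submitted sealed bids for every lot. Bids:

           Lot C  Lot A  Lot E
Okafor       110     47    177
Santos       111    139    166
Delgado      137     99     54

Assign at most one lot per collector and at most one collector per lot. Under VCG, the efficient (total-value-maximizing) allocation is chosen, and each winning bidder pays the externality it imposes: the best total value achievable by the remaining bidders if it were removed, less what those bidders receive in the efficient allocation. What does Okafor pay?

Efficient allocation: Okafor→Lot E ($177), Santos→Lot A ($139), Delgado→Lot C ($137); total welfare W = $453.
Okafor receives Lot E at value $177, so the others get W − 177 = $276.
Without Okafor: best allocation of the remaining 2 bidders over all 3 lots is Santos→Lot E ($166), Delgado→Lot C ($137), total $303.
VCG payment = (others' best without Okafor) − (others' welfare with Okafor) = 303 − 276 = $27.

Okafor pays $27.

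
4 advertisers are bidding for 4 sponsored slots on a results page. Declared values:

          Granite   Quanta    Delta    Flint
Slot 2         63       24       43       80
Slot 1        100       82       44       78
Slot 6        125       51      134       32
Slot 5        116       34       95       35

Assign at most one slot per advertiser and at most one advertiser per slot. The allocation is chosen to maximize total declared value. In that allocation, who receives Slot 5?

Granite receives Slot 5.

Optimal: Granite→Slot 5 ($116), Quanta→Slot 1 ($82), Delta→Slot 6 ($134), Flint→Slot 2 ($80) — total 116+82+134+80 = $412.
Column-greedy (each slot in turn goes to its best remaining advertiser) gives $348, worse by 64.
Checked against all permutations: $412 is optimal.
Granite's own top slot is Slot 6 ($125), but forcing Granite→Slot 6 and reassigning the rest optimally gives only $382 — worse by 30.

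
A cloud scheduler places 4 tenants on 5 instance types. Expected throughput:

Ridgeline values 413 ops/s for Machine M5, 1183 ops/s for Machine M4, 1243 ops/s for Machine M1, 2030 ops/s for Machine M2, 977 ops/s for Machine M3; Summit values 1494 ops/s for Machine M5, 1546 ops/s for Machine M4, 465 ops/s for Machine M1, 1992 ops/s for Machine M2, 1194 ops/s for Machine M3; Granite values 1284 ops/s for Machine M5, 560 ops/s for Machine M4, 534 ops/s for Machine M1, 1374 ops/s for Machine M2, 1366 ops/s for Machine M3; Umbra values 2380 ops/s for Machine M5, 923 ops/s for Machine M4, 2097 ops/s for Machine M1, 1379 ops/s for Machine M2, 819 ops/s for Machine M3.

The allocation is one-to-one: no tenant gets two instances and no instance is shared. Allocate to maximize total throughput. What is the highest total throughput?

Maximum total: 7322 ops/s

This is a one-to-one assignment (maximum-weight bipartite matching).
Optimal: Ridgeline→Machine M2 (2030 ops/s), Summit→Machine M4 (1546 ops/s), Granite→Machine M3 (1366 ops/s), Umbra→Machine M5 (2380 ops/s) — total 2030+1546+1366+2380 = 7322 ops/s.
Column-greedy (each instance in turn goes to its best remaining tenant) gives 6543 ops/s, worse by 779.
Next-best assignment: Ridgeline→Machine M2, Summit→Machine M4, Granite→Machine M3, Umbra→Machine M1 = 7039 ops/s.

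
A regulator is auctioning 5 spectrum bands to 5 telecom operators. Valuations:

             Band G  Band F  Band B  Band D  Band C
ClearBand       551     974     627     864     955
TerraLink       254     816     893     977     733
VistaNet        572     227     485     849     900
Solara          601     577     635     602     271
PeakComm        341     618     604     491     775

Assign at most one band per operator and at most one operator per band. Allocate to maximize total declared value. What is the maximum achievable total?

Treat this as an assignment problem: match each operator to one band.
Optimal: ClearBand→Band F ($974M), TerraLink→Band B ($893M), VistaNet→Band D ($849M), Solara→Band G ($601M), PeakComm→Band C ($775M) — total 974+893+849+601+775 = $4092M.
Max-entry greedy (repeatedly take the single best remaining cell) gives $3827M, worse by 265.
Every other assignment is strictly worse.

Maximum total: $4092M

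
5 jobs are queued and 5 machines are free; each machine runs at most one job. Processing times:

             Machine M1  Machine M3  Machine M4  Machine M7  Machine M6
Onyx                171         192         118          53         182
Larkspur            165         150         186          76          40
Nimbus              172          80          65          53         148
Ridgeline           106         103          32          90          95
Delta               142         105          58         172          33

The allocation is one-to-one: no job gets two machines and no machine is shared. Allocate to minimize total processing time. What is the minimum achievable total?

Optimal: Onyx→Machine M7 (53 min), Larkspur→Machine M6 (40 min), Nimbus→Machine M3 (80 min), Ridgeline→Machine M1 (106 min), Delta→Machine M4 (58 min) — total 53+40+80+106+58 = 337 min.
Min-entry greedy (repeatedly take the single cheapest remaining cell) gives 363 min, worse by 26.
Next-best assignment: Onyx→Machine M7, Larkspur→Machine M6, Nimbus→Machine M3, Ridgeline→Machine M4, Delta→Machine M1 = 347 min.

Min total: 337 min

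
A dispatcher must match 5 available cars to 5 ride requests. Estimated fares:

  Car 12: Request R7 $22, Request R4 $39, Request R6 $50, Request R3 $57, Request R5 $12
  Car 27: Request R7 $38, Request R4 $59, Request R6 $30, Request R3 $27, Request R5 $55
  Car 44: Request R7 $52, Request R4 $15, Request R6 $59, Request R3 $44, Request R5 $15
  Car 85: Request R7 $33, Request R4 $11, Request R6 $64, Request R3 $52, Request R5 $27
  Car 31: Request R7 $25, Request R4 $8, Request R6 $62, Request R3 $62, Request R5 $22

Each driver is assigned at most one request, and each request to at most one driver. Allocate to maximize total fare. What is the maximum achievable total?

Max total: $272

Optimal: Car 12→Request R4 ($39), Car 27→Request R5 ($55), Car 44→Request R7 ($52), Car 85→Request R6 ($64), Car 31→Request R3 ($62) — total 39+55+52+64+62 = $272.
Max-entry greedy (repeatedly take the single best remaining cell) gives $249, worse by 23.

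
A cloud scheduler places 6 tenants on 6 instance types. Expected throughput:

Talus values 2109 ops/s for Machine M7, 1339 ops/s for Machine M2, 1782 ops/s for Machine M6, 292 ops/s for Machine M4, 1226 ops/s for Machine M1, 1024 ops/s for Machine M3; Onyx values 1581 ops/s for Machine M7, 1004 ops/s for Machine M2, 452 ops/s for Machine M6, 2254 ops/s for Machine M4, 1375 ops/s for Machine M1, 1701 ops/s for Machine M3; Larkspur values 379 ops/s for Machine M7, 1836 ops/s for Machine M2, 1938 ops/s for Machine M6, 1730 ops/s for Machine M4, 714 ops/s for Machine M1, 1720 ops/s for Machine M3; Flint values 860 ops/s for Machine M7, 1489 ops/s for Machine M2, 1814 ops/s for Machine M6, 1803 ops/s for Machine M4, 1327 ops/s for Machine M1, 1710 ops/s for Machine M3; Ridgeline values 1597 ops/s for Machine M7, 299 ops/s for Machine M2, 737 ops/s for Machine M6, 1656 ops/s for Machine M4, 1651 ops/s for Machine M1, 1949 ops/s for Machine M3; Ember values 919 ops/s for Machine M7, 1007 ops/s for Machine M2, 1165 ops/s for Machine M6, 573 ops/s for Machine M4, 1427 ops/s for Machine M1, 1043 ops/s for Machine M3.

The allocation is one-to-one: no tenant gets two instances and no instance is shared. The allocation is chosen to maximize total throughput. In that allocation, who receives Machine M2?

Larkspur receives Machine M2.

This is the linear assignment problem.
Optimal: Talus→Machine M7 (2109 ops/s), Onyx→Machine M4 (2254 ops/s), Larkspur→Machine M2 (1836 ops/s), Flint→Machine M6 (1814 ops/s), Ridgeline→Machine M3 (1949 ops/s), Ember→Machine M1 (1427 ops/s) — total 2109+2254+1836+1814+1949+1427 = 11389 ops/s.
Next-best assignment: Talus→Machine M7, Onyx→Machine M4, Larkspur→Machine M6, Flint→Machine M2, Ridgeline→Machine M3, Ember→Machine M1 = 11166 ops/s.
Larkspur's own top instance is Machine M6 (1938 ops/s), but forcing Larkspur→Machine M6 and reassigning the rest optimally gives only 11166 ops/s — worse by 223.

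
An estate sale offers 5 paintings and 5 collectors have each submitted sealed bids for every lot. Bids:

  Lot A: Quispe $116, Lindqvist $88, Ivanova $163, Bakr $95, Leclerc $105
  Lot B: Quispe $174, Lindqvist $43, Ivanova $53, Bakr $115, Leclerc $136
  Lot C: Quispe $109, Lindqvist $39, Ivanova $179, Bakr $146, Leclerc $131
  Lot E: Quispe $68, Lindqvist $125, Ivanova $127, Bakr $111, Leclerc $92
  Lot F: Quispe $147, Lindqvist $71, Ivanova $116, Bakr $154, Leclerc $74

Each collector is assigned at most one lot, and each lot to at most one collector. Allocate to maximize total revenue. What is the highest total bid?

Optimal: Quispe→Lot B ($174), Lindqvist→Lot E ($125), Ivanova→Lot A ($163), Bakr→Lot F ($154), Leclerc→Lot C ($131) — total 174+125+163+154+131 = $747.
Max-entry greedy (repeatedly take the single best remaining cell) gives $737, worse by 10.
Next-best assignment: Quispe→Lot B, Lindqvist→Lot E, Ivanova→Lot C, Bakr→Lot F, Leclerc→Lot A = $737.

Maximum total: $747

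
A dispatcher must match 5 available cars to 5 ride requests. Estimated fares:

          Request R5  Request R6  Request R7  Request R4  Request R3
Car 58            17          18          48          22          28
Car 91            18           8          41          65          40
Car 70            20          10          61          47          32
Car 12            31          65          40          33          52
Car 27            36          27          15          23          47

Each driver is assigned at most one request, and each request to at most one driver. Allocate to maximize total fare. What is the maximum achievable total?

This is the linear assignment problem.
Optimal: Car 58→Request R5 ($17), Car 91→Request R4 ($65), Car 70→Request R7 ($61), Car 12→Request R6 ($65), Car 27→Request R3 ($47) — total 17+65+61+65+47 = $255.
Row-greedy (each driver in turn takes its best remaining request) gives $246, worse by 9.
Checked against all permutations: $255 is optimal.

Maximum total: $255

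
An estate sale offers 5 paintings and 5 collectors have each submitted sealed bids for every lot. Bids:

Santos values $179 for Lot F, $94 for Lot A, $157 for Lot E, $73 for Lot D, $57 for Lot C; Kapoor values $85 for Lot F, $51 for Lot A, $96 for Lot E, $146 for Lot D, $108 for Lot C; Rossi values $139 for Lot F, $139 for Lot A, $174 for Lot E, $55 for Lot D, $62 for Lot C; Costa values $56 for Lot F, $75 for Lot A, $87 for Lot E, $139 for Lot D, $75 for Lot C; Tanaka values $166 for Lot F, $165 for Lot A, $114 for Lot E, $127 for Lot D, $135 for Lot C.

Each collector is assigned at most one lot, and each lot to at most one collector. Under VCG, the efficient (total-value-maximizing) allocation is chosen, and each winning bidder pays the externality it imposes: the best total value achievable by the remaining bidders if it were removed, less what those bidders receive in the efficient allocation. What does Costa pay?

Efficient allocation: Santos→Lot F ($179), Kapoor→Lot C ($108), Rossi→Lot E ($174), Costa→Lot D ($139), Tanaka→Lot A ($165); total welfare W = $765.
Costa receives Lot D at value $139, so the others get W − 139 = $626.
Without Costa: best allocation of the remaining 4 bidders over all 5 lots is Santos→Lot F ($179), Kapoor→Lot D ($146), Rossi→Lot E ($174), Tanaka→Lot A ($165), total $664.
VCG payment = (others' best without Costa) − (others' welfare with Costa) = 664 − 626 = $38.

Costa pays $38.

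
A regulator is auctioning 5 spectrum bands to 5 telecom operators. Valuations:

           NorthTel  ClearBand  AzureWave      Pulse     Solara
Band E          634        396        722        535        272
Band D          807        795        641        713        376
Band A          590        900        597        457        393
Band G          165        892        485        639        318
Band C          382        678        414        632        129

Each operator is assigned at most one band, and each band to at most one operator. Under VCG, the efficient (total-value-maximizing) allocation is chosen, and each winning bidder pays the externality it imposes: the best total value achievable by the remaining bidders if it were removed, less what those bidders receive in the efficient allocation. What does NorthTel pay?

Efficient allocation: NorthTel→Band D ($807M), ClearBand→Band G ($892M), AzureWave→Band E ($722M), Pulse→Band C ($632M), Solara→Band A ($393M); total welfare W = $3446M.
NorthTel receives Band D at value $807M, so the others get W − 807 = $2639M.
Without NorthTel: best allocation of the remaining 4 bidders over all 5 bands is ClearBand→Band G ($892M), AzureWave→Band E ($722M), Pulse→Band D ($713M), Solara→Band A ($393M), total $2720M.
VCG payment = (others' best without NorthTel) − (others' welfare with NorthTel) = 2720 − 2639 = $81M.

NorthTel pays $81M.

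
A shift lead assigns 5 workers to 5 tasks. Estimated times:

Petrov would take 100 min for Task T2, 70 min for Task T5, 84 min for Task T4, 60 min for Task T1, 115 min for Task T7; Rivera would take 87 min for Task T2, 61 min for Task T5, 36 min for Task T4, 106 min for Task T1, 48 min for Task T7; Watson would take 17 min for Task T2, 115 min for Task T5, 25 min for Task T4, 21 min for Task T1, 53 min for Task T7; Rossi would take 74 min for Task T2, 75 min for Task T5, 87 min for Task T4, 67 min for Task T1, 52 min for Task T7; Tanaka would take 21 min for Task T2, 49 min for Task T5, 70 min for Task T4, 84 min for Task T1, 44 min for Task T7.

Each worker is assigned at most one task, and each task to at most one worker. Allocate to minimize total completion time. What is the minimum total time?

Optimal: Petrov→Task T5 (70 min), Rivera→Task T4 (36 min), Watson→Task T1 (21 min), Rossi→Task T7 (52 min), Tanaka→Task T2 (21 min) — total 70+36+21+52+21 = 200 min.
Column-greedy (each task in turn goes to its cheapest remaining worker) gives 214 min, worse by 14.

Minimum total: 200 min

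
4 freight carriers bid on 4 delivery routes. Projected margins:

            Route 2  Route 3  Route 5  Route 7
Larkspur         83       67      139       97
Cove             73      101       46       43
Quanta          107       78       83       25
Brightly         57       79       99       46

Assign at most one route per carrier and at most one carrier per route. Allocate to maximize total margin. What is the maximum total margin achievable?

Optimal: Larkspur→Route 7 ($97k), Cove→Route 3 ($101k), Quanta→Route 2 ($107k), Brightly→Route 5 ($99k) — total 97+101+107+99 = $404k.
Max-entry greedy (repeatedly take the single best remaining cell) gives $393k, worse by 11.
Swapping Larkspur↔Cove (Larkspur→Route 3 $67k, Cove→Route 7 $43k) loses 88.
Every other assignment is strictly worse.

Max total: $404k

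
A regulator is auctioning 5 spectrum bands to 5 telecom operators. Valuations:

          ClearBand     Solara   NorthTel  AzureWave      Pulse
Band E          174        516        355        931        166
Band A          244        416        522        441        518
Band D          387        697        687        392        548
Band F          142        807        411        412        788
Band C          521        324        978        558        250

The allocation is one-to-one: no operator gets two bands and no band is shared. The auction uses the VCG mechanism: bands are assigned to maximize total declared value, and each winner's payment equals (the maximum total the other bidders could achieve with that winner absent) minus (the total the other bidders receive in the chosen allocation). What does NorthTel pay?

Efficient allocation: ClearBand→Band A ($244M), Solara→Band D ($697M), NorthTel→Band C ($978M), AzureWave→Band E ($931M), Pulse→Band F ($788M); total welfare W = $3638M.
NorthTel receives Band C at value $978M, so the others get W − 978 = $2660M.
Without NorthTel: best allocation of the remaining 4 bidders over all 5 bands is ClearBand→Band C ($521M), Solara→Band D ($697M), AzureWave→Band E ($931M), Pulse→Band F ($788M), total $2937M.
VCG payment = (others' best without NorthTel) − (others' welfare with NorthTel) = 2937 − 2660 = $277M.

NorthTel pays $277M.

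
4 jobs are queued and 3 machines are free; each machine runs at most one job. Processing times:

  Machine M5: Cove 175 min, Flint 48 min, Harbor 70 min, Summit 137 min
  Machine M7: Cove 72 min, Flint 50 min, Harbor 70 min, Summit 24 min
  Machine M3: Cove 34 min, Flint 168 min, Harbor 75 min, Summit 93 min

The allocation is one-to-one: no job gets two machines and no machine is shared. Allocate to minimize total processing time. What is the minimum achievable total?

Optimal: Flint→Machine M5 (48 min), Summit→Machine M7 (24 min), Cove→Machine M3 (34 min) — total 48+24+34 = 106 min.
Checked against all permutations: 106 min is optimal.

Min total: 106 min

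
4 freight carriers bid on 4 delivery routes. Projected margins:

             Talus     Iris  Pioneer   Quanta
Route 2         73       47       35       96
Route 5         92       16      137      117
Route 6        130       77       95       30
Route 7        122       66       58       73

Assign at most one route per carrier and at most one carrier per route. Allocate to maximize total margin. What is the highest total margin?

Optimal: Talus→Route 7 ($122k), Iris→Route 6 ($77k), Pioneer→Route 5 ($137k), Quanta→Route 2 ($96k) — total 122+77+137+96 = $432k.
Column-greedy (each route in turn goes to its best remaining carrier) gives $429k, worse by 3.
Checked against all permutations: $432k is optimal.

Max total: $432k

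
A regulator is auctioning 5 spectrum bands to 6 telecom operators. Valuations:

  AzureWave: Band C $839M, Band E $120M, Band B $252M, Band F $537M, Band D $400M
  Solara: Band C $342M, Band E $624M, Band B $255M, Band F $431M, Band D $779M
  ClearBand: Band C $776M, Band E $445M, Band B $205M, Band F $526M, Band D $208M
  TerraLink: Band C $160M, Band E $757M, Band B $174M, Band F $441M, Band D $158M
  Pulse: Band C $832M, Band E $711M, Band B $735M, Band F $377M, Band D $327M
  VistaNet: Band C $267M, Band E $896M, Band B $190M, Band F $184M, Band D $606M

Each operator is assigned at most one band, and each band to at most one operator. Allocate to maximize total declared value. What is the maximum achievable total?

Optimal: AzureWave→Band C ($839M), VistaNet→Band E ($896M), Pulse→Band B ($735M), ClearBand→Band F ($526M), Solara→Band D ($779M) — total 839+896+735+526+779 = $3775M.
Row-greedy (each operator in turn takes its best remaining band) gives $3636M, worse by 139.
Next-best assignment: ClearBand→Band C, VistaNet→Band E, Pulse→Band B, AzureWave→Band F, Solara→Band D = $3723M.
Swapping Solara↔ClearBand (Solara→Band F $431M, ClearBand→Band D $208M) loses 666.

Maximum total: $3775M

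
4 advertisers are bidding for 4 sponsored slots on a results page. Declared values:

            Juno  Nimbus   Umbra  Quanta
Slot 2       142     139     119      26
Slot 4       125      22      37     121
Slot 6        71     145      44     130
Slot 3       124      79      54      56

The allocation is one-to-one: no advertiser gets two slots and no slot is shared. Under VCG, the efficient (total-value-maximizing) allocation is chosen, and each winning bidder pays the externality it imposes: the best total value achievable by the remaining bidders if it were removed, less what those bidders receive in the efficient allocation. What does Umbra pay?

Umbra pays $18.

Efficient allocation: Juno→Slot 3 ($124), Nimbus→Slot 6 ($145), Umbra→Slot 2 ($119), Quanta→Slot 4 ($121); total welfare W = $509.
Umbra receives Slot 2 at value $119, so the others get W − 119 = $390.
Without Umbra: best allocation of the remaining 3 bidders over all 4 slots is Juno→Slot 2 ($142), Nimbus→Slot 6 ($145), Quanta→Slot 4 ($121), total $408.
VCG payment = (others' best without Umbra) − (others' welfare with Umbra) = 408 − 390 = $18.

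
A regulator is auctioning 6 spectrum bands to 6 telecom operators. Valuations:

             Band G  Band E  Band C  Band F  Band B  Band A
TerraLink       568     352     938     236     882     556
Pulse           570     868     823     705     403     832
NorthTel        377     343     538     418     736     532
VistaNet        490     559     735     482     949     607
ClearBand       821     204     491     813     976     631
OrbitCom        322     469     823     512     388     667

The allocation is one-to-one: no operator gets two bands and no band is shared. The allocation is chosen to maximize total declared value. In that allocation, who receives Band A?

OrbitCom receives Band A.

Optimal: TerraLink→Band C ($938M), Pulse→Band E ($868M), NorthTel→Band F ($418M), VistaNet→Band B ($949M), ClearBand→Band G ($821M), OrbitCom→Band A ($667M) — total 938+868+418+949+821+667 = $4661M.
Column-greedy (each band in turn goes to its best remaining operator) gives $4620M, worse by 41.
Next-best assignment: TerraLink→Band C, Pulse→Band E, NorthTel→Band A, VistaNet→Band B, ClearBand→Band G, OrbitCom→Band F = $4620M.
Swapping ClearBand↔VistaNet (ClearBand→Band B $976M, VistaNet→Band G $490M) loses 304.
OrbitCom's own top band is Band C ($823M), but forcing OrbitCom→Band C and reassigning the rest optimally gives only $4553M — worse by 108.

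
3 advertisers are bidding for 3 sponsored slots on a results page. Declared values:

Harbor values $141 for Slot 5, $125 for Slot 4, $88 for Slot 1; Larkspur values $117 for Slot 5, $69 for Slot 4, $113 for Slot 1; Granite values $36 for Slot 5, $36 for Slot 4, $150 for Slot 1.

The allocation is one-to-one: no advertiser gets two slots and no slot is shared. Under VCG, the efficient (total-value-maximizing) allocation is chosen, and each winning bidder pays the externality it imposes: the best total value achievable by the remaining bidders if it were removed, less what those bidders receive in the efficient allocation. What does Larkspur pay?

Efficient allocation: Harbor→Slot 4 ($125), Larkspur→Slot 5 ($117), Granite→Slot 1 ($150); total welfare W = $392.
Larkspur receives Slot 5 at value $117, so the others get W − 117 = $275.
Without Larkspur: best allocation of the remaining 2 bidders over all 3 slots is Harbor→Slot 5 ($141), Granite→Slot 1 ($150), total $291.
VCG payment = (others' best without Larkspur) − (others' welfare with Larkspur) = 291 − 275 = $16.

Larkspur pays $16.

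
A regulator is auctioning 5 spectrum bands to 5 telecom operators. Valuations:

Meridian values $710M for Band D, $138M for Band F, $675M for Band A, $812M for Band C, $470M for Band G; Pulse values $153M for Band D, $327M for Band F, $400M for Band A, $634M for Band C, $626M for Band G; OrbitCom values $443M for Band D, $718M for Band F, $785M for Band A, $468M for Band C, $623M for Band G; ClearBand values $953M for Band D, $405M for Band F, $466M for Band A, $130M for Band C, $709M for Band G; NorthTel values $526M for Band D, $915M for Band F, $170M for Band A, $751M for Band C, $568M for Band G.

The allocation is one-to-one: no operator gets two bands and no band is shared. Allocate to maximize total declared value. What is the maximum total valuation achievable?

Maximum total: $4091M

This is the linear assignment problem.
Optimal: Meridian→Band C ($812M), Pulse→Band G ($626M), OrbitCom→Band A ($785M), ClearBand→Band D ($953M), NorthTel→Band F ($915M) — total 812+626+785+953+915 = $4091M.
Next-best assignment: Meridian→Band A, Pulse→Band C, OrbitCom→Band G, ClearBand→Band D, NorthTel→Band F = $3800M.
Swapping ClearBand↔NorthTel (ClearBand→Band F $405M, NorthTel→Band D $526M) loses 937.
Every other assignment is strictly worse.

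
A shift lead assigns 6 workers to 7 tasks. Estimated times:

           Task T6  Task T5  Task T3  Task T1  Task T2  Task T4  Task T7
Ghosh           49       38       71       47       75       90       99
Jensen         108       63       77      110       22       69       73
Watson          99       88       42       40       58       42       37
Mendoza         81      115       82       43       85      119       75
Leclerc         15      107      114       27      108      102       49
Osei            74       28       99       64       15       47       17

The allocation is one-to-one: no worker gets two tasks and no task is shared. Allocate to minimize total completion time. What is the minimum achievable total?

Optimal: Ghosh→Task T5 (38 min), Jensen→Task T2 (22 min), Watson→Task T3 (42 min), Mendoza→Task T1 (43 min), Leclerc→Task T6 (15 min), Osei→Task T7 (17 min) — total 38+22+42+43+15+17 = 177 min.
Column-greedy (each task in turn goes to its cheapest remaining worker) gives 240 min, worse by 63.

Min total: 177 min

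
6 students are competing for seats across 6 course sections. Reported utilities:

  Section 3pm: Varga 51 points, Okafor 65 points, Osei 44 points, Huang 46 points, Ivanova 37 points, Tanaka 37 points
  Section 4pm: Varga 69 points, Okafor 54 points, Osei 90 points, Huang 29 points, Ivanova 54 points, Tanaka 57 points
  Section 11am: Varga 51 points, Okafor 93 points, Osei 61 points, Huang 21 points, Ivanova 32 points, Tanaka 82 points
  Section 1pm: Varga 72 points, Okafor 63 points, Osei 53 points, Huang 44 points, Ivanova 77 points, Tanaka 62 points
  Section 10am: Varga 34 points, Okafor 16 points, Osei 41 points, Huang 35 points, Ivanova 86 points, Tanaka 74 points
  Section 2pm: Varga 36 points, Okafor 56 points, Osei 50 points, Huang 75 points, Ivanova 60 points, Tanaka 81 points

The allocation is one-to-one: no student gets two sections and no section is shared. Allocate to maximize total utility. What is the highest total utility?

This is the linear assignment problem.
Optimal: Varga→Section 1pm (72 points), Okafor→Section 3pm (65 points), Osei→Section 4pm (90 points), Huang→Section 2pm (75 points), Ivanova→Section 10am (86 points), Tanaka→Section 11am (82 points) — total 72+65+90+75+86+82 = 470 points.
Max-entry greedy (repeatedly take the single best remaining cell) gives 468 points, worse by 2.

Max total: 470 points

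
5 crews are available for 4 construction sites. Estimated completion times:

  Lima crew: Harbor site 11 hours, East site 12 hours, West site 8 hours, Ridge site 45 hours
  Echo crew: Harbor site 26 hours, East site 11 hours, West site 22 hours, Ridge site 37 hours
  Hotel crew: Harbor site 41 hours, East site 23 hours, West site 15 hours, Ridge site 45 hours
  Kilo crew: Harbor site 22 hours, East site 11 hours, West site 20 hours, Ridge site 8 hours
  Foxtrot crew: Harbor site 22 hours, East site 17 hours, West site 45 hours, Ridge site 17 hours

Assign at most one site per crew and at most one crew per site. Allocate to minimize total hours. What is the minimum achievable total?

Optimal: Lima crew→Harbor site (11 hours), Echo crew→East site (11 hours), Hotel crew→West site (15 hours), Kilo crew→Ridge site (8 hours) — total 11+11+15+8 = 45 hours.
Min-entry greedy (repeatedly take the single cheapest remaining cell) gives 49 hours, worse by 4.

Min total: 45 hours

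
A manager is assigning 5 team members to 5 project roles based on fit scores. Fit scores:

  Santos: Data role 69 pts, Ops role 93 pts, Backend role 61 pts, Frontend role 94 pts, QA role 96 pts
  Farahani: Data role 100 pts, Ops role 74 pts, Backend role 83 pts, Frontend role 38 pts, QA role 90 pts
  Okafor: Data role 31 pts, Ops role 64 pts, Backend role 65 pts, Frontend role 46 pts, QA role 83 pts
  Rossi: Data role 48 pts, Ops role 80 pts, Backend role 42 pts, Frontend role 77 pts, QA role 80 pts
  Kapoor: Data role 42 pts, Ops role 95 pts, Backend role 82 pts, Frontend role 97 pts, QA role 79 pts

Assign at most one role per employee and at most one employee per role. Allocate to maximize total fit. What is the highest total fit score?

Maximum total: 439 pts

Optimal: Santos→Frontend role (94 pts), Farahani→Data role (100 pts), Okafor→QA role (83 pts), Rossi→Ops role (80 pts), Kapoor→Backend role (82 pts) — total 94+100+83+80+82 = 439 pts.
Next-best assignment: Santos→QA role, Farahani→Data role, Okafor→Backend role, Rossi→Ops role, Kapoor→Frontend role = 438 pts.
No other one-to-one assignment exceeds 439 pts.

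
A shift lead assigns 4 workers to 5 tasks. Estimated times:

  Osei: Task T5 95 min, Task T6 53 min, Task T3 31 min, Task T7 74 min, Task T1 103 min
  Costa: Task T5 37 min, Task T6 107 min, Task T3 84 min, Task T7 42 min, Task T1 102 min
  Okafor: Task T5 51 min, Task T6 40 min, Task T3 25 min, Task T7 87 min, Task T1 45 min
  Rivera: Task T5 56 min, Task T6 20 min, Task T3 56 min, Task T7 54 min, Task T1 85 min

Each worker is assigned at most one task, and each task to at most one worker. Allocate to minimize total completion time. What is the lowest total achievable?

Treat this as an assignment problem: match each worker to one task.
Optimal: Osei→Task T3 (31 min), Costa→Task T5 (37 min), Okafor→Task T1 (45 min), Rivera→Task T6 (20 min) — total 31+37+45+20 = 133 min.
Row-greedy (each worker in turn takes its cheapest remaining task) gives 162 min, worse by 29.
Next-best assignment: Osei→Task T3, Costa→Task T7, Okafor→Task T1, Rivera→Task T6 = 138 min.

Minimum total: 133 min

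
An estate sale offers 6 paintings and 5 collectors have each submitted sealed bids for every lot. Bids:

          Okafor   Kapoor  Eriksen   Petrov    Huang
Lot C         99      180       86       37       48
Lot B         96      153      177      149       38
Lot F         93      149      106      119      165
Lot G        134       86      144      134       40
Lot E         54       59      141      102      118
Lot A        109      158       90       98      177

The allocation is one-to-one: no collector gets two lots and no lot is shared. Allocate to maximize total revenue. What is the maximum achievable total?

This is the linear assignment problem.
Optimal: Okafor→Lot G ($134), Kapoor→Lot C ($180), Eriksen→Lot B ($177), Petrov→Lot F ($119), Huang→Lot A ($177) — total 134+180+177+119+177 = $787.
Column-greedy (each lot in turn goes to its best remaining collector) gives $758, worse by 29.
Next-best assignment: Okafor→Lot G, Kapoor→Lot C, Eriksen→Lot E, Petrov→Lot B, Huang→Lot A = $781.
Every other assignment is strictly worse.

Maximum total: $787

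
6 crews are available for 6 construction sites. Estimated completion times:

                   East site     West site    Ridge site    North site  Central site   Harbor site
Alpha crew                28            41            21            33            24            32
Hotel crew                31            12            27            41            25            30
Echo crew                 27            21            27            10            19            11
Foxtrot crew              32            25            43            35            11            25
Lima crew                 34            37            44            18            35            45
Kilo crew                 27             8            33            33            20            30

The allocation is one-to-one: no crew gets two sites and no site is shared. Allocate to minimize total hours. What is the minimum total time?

Optimal: Alpha crew→Ridge site (21 hours), Hotel crew→East site (31 hours), Echo crew→Harbor site (11 hours), Foxtrot crew→Central site (11 hours), Lima crew→North site (18 hours), Kilo crew→West site (8 hours) — total 21+31+11+11+18+8 = 100 hours.
Checked against all permutations: 100 hours is optimal.

Min total: 100 hours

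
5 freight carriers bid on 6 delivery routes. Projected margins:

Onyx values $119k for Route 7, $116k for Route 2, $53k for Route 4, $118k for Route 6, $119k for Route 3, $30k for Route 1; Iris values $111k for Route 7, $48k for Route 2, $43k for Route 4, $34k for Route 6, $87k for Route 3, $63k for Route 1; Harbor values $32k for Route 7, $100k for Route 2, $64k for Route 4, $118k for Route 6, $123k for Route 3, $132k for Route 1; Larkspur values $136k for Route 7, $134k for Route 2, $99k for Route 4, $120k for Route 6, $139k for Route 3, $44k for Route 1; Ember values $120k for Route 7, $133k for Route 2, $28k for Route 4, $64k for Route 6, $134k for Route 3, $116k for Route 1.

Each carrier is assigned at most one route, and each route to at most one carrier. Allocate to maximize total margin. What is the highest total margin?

Max total: $633k

This is the linear assignment problem.
Optimal: Onyx→Route 6 ($118k), Iris→Route 7 ($111k), Harbor→Route 1 ($132k), Larkspur→Route 3 ($139k), Ember→Route 2 ($133k) — total 118+111+132+139+133 = $633k.
Max-entry greedy (repeatedly take the single best remaining cell) gives $566k, worse by 67.
Swapping Ember↔Harbor (Ember→Route 1 $116k, Harbor→Route 2 $100k) loses 49.
Checked against all permutations: $633k is optimal.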